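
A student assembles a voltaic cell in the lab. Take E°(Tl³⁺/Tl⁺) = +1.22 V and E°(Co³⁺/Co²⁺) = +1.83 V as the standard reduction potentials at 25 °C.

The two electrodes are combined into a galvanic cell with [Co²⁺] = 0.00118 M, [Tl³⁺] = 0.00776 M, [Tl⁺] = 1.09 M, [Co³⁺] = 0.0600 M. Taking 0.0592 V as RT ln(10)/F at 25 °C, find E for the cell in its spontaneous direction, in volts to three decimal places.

Co³⁺/Co²⁺ is the cathode (higher E°), Tl³⁺/Tl⁺ the anode: E°cell = +1.83 − (+1.22) = +0.61 V, n = 2.
Overall: 2 Co³⁺(aq) + Tl⁺(aq) → 2 Co²⁺(aq) + Tl³⁺(aq)
Q = [Co²⁺]^2·[Tl³⁺] / ([Co³⁺]^2·[Tl⁺]); log Q = -5.560.
E = E° − (0.0592/n) log Q = +0.61 − (0.0592/2)(-5.560) = +0.775 V.

+0.775 V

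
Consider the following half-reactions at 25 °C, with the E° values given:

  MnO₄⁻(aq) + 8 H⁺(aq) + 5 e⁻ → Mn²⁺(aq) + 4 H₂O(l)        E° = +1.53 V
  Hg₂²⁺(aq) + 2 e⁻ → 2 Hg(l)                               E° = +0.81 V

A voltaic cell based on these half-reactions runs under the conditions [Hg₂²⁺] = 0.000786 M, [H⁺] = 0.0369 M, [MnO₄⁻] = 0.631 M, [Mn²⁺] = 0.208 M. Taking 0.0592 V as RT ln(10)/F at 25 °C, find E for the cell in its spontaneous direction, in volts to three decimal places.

MnO₄⁻/Mn²⁺ is the cathode (higher E°), Hg₂²⁺/Hg the anode: E°cell = +1.53 − (+0.81) = +0.72 V, n = 10.
Overall: 2 MnO₄⁻(aq) + 16 H⁺(aq) + 10 Hg(l) → 2 Mn²⁺(aq) + 8 H₂O(l) + 5 Hg₂²⁺(aq)
Q = [Mn²⁺]^2·[Hg₂²⁺]^5 / ([MnO₄⁻]^2·[H⁺]^16); log Q = 6.441.
E = E° − (0.0592/n) log Q = +0.72 − (0.0592/10)(6.441) = +0.682 V.

+0.682 V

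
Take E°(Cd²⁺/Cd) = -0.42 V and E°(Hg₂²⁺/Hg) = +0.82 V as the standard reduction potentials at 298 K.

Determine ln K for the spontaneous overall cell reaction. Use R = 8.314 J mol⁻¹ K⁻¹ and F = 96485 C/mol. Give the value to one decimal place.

Cathode: Hg₂²⁺/Hg; anode: Cd²⁺/Cd. E°cell = (+0.82) − (-0.42) = +1.24 V, with n = 2.
ΔG° = −nFE° = −RT ln K, so ln K = nFE°/(RT) = (2)(96485)(+1.24) / ((8.314)(298)) = 96.580.

96.6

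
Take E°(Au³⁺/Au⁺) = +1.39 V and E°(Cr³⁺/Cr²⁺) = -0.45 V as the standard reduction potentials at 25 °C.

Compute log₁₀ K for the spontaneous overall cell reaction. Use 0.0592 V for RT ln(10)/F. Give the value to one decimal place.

62.2

Cathode: Au³⁺/Au⁺; anode: Cr³⁺/Cr²⁺. E°cell = +1.84 V, n = 2.
log K = nE°cell / 0.0592 = (2)(+1.84) / 0.0592 = 62.2.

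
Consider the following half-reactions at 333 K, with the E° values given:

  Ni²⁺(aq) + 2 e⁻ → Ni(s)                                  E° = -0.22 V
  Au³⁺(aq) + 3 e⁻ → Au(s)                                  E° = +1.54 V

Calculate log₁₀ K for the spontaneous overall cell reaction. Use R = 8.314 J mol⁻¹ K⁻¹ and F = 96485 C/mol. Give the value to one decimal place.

Cathode: Au³⁺/Au; anode: Ni²⁺/Ni. E°cell = (+1.54) − (-0.22) = +1.76 V, with n = 6.
ΔG° = −nFE° = −RT ln K, so ln K = nFE°/(RT) = (6)(96485)(+1.76) / ((8.314)(333)) = 368.018.
log₁₀ K = 368.018 / ln 10 = 159.8.

159.8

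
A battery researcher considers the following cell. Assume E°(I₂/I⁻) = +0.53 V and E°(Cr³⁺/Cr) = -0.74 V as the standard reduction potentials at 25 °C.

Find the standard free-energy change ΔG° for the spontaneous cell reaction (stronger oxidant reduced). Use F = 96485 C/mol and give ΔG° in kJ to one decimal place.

I₂/I⁻ (E° = +0.53 V) is the cathode; Cr³⁺/Cr (E° = -0.74 V) is the anode, so E°cell = +1.27 V.
Balancing electrons gives n = 6 (lcm of 2 and 3).
ΔG° = −nFE° = −(6)(96485)(+1.27) = -735,216 J = -735.2 kJ.

-735.2 kJ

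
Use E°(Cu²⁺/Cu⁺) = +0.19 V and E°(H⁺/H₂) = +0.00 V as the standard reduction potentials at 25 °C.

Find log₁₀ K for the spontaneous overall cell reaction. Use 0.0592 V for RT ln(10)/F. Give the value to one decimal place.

Cathode: Cu²⁺/Cu⁺; anode: H⁺/H₂. E°cell = +0.19 V, n = 2.
log K = nE°cell / 0.0592 = (2)(+0.19) / 0.0592 = 6.4.

6.4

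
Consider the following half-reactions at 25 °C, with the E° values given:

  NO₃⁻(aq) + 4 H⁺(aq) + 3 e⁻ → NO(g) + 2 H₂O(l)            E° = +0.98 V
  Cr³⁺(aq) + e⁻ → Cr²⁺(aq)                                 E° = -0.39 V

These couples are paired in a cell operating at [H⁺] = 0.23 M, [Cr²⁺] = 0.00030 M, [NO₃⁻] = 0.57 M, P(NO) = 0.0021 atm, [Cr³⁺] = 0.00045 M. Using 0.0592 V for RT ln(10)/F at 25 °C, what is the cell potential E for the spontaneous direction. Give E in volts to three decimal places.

+1.357 V

NO₃⁻/NO is the cathode (higher E°), Cr³⁺/Cr²⁺ the anode: E°cell = +0.98 − (-0.39) = +1.37 V, n = 3.
Overall: NO₃⁻(aq) + 4 H⁺(aq) + 3 Cr²⁺(aq) → NO(g) + 2 H₂O(l) + 3 Cr³⁺(aq)
Q = P(NO)·[Cr³⁺]^3 / ([NO₃⁻]·[H⁺]^4·[Cr²⁺]^3); log Q = 0.648.
E = E° − (0.0592/n) log Q = +1.37 − (0.0592/3)(0.648) = +1.357 V.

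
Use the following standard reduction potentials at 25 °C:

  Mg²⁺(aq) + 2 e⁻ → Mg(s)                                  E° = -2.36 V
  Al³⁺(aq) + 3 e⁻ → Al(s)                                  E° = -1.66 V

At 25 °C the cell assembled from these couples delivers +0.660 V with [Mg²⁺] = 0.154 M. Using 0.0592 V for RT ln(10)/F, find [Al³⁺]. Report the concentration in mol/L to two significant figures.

0.00057 M

Al³⁺/Al is the cathode, Mg²⁺/Mg the anode: E°cell = +0.70 V, n = 6.
Overall reaction: 2 Al³⁺(aq) + 3 Mg(s) → 2 Al(s) + 3 Mg²⁺(aq); Q = [Mg²⁺]^3/[Al³⁺]^2.
From E = E° − (0.0592/n) log Q: log Q = (E° − E)·n/0.0592 = (+0.70 − (+0.660))·6/0.0592 = 4.0541.
So 2·log[Al³⁺] = 3·log(0.154) − log Q = -2.4374 − (4.0541) = -6.4915; log[Al³⁺] = -6.4915 / 2 = -3.2458; [Al³⁺] = 10^(-3.2458) ≈ 0.00057 M.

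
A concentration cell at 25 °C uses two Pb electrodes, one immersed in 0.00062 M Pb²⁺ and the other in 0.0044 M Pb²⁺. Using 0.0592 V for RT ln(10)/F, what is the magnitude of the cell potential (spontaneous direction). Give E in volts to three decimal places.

For a concentration cell E°cell = 0. The 0.0044 M side is the cathode (reduction is favoured where [Pb²⁺] is higher).
With n = 2, E = −(0.0592/2) log([Pb²⁺]ₐₙ/[Pb²⁺]꜀ₐₜ) = −(0.0592/2) log(0.00062/0.0044) = −(0.0592/2)(-0.851) = +0.025 V.

+0.025 V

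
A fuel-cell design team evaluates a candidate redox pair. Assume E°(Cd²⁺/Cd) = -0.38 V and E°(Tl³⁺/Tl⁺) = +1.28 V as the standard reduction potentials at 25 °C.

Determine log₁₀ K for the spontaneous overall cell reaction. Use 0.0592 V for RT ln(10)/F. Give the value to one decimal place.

56.1

Cathode: Tl³⁺/Tl⁺; anode: Cd²⁺/Cd. E°cell = +1.66 V, n = 2.
log K = nE°cell / 0.0592 = (2)(+1.66) / 0.0592 = 56.1.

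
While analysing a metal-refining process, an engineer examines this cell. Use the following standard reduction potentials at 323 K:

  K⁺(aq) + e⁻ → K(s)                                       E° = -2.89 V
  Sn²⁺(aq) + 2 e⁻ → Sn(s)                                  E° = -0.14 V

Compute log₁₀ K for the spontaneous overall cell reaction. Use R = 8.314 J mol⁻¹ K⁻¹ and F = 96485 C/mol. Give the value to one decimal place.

85.8

Cathode: Sn²⁺/Sn; anode: K⁺/K. E°cell = (-0.14) − (-2.89) = +2.75 V, with n = 2.
ΔG° = −nFE° = −RT ln K, so ln K = nFE°/(RT) = (2)(96485)(+2.75) / ((8.314)(323)) = 197.610.
log₁₀ K = 197.610 / ln 10 = 85.8.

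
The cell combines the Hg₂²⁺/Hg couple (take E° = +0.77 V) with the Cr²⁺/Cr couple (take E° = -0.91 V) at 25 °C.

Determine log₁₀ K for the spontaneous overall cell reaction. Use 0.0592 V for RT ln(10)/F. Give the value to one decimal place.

56.8

Cathode: Hg₂²⁺/Hg; anode: Cr²⁺/Cr. E°cell = +1.68 V, n = 2.
log K = nE°cell / 0.0592 = (2)(+1.68) / 0.0592 = 56.8.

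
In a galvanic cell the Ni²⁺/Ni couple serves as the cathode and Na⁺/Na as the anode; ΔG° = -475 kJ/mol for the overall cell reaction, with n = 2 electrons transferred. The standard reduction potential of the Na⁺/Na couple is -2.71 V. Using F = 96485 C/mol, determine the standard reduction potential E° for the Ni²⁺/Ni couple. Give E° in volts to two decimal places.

-0.25 V

E°cell = −ΔG°/(nF) = −(-475×10³)/((2)(96485)) = +2.462 V.
Since Ni²⁺/Ni is the cathode and Na⁺/Na the anode, E°cell = E°(Ni²⁺/Ni) − E°(Na⁺/Na).
So E°(Ni²⁺/Ni) = E°cell + E°(Na⁺/Na) = +2.462 + (-2.71) = -0.25 V.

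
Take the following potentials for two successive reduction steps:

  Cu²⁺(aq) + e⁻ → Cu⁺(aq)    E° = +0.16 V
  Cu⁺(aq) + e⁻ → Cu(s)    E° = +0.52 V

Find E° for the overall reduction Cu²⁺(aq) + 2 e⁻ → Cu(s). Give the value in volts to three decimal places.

+0.340 V

Adding the free-energy changes (−nFE°) of the two steps gives −n₃FE°₃ = −n₁FE°₁ − n₂FE°₂.
E°₃ = (1×+0.16 + 1×+0.52) / 2 = (+0.680) / 2 = +0.340 V.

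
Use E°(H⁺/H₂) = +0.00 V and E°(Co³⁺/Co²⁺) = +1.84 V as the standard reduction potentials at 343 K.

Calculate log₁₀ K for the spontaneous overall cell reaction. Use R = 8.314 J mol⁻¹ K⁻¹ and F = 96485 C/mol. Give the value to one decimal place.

Cathode: Co³⁺/Co²⁺; anode: H⁺/H₂. E°cell = (+1.84) − (+0.00) = +1.84 V, with n = 2.
ΔG° = −nFE° = −RT ln K, so ln K = nFE°/(RT) = (2)(96485)(+1.84) / ((8.314)(343)) = 124.510.
log₁₀ K = 124.510 / ln 10 = 54.1.

54.1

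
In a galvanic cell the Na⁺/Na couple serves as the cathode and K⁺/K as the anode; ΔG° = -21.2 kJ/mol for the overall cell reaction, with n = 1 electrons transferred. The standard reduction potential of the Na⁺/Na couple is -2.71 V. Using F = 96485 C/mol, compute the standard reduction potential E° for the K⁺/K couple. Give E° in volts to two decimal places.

-2.93 V

E°cell = −ΔG°/(nF) = −(-21.2×10³)/((1)(96485)) = +0.220 V.
Since Na⁺/Na is the cathode and K⁺/K the anode, E°cell = E°(Na⁺/Na) − E°(K⁺/K).
So E°(K⁺/K) = E°(Na⁺/Na) − E°cell = (-2.71) − (+0.220) = -2.93 V.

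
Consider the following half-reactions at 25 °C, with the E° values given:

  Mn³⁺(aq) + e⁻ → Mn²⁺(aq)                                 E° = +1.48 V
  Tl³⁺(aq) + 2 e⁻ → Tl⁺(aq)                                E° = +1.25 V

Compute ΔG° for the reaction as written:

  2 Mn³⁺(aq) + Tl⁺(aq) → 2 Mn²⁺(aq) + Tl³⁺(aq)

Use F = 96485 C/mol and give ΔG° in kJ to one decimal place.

-44.4 kJ

As written, Mn³⁺/Mn²⁺ is reduced (cathode) and Tl³⁺/Tl⁺ is oxidised (anode), so E°cell = (+1.48) − (+1.25) = +0.23 V.
Balancing electrons gives n = 2.
ΔG° = −nFE° = −(2)(96485)(+0.23) = -44,383 J = -44.4 kJ.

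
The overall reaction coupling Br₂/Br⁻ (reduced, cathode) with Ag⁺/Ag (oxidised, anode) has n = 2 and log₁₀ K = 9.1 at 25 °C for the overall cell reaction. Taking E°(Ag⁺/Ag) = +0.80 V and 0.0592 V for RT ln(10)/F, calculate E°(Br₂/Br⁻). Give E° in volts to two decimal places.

+1.07 V

E°cell = (0.0592/n)·log K = (0.0592/2)(9.1) = +0.269 V.
Since Br₂/Br⁻ is the cathode and Ag⁺/Ag the anode, E°cell = E°(Br₂/Br⁻) − E°(Ag⁺/Ag).
So E°(Br₂/Br⁻) = E°cell + E°(Ag⁺/Ag) = +0.269 + (+0.80) = +1.07 V.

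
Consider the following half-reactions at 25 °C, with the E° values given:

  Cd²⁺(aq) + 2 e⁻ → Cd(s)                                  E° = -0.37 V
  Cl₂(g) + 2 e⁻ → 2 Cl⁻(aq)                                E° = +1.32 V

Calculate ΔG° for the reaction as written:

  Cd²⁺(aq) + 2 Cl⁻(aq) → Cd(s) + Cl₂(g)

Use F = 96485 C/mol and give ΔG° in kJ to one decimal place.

As written, Cd²⁺/Cd is reduced (cathode) and Cl₂/Cl⁻ is oxidised (anode), so E°cell = (-0.37) − (+1.32) = -1.69 V.
Balancing electrons gives n = 2.
ΔG° = −nFE° = −(2)(96485)(-1.69) = 326,119 J = +326.1 kJ.

+326.1 kJ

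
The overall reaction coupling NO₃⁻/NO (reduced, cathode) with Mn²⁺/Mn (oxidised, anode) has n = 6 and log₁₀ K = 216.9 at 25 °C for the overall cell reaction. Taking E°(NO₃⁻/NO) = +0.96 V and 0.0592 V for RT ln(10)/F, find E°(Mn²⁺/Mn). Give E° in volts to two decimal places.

-1.18 V

E°cell = (0.0592/n)·log K = (0.0592/6)(216.9) = +2.140 V.
Since NO₃⁻/NO is the cathode and Mn²⁺/Mn the anode, E°cell = E°(NO₃⁻/NO) − E°(Mn²⁺/Mn).
So E°(Mn²⁺/Mn) = E°(NO₃⁻/NO) − E°cell = (+0.96) − (+2.140) = -1.18 V.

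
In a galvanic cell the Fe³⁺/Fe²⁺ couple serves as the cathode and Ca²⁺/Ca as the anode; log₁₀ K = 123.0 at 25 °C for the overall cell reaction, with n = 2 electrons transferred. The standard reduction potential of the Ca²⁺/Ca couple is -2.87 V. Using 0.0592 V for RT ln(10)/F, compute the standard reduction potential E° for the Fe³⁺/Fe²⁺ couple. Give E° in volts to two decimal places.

E°cell = (0.0592/n)·log K = (0.0592/2)(123.0) = +3.641 V.
Since Fe³⁺/Fe²⁺ is the cathode and Ca²⁺/Ca the anode, E°cell = E°(Fe³⁺/Fe²⁺) − E°(Ca²⁺/Ca).
So E°(Fe³⁺/Fe²⁺) = E°cell + E°(Ca²⁺/Ca) = +3.641 + (-2.87) = +0.77 V.

+0.77 V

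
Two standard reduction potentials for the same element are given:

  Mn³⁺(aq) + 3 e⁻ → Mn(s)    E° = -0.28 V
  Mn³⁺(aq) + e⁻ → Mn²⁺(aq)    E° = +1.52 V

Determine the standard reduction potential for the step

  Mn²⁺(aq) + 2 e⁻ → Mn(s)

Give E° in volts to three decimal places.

Sequential free energies add, so n₃E°₃ = n₁E°₁ + n₂E°₂.
With n₃ = 3, and the known step contributing 1×(+1.52) V, the unknown satisfies 2·E° = 3×(-0.28) − 1×(+1.52) = -2.360.
E° = -2.360 / 2 = -1.180 V.

-1.180 V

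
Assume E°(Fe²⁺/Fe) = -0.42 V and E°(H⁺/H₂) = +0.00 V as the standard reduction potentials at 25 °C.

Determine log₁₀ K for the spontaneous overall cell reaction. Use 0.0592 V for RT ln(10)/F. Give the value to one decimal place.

Cathode: H⁺/H₂; anode: Fe²⁺/Fe. E°cell = +0.42 V, n = 2.
log K = nE°cell / 0.0592 = (2)(+0.42) / 0.0592 = 14.2.

14.2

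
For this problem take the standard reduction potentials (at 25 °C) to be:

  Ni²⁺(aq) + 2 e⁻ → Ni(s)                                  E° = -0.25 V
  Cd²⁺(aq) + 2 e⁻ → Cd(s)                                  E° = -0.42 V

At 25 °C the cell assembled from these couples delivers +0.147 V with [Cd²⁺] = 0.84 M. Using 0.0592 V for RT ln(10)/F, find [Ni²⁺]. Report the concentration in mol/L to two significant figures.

0.14 M

Ni²⁺/Ni is the cathode, Cd²⁺/Cd the anode: E°cell = +0.17 V, n = 2.
Overall reaction: Ni²⁺(aq) + Cd(s) → Ni(s) + Cd²⁺(aq); Q = [Cd²⁺]^1/[Ni²⁺]^1.
From E = E° − (0.0592/n) log Q: log Q = (E° − E)·n/0.0592 = (+0.17 − (+0.147))·2/0.0592 = 0.7770.
So 1·log[Ni²⁺] = 1·log(0.84) − log Q = -0.0757 − (0.7770) = -0.8527; [Ni²⁺] = 10^(-0.8527) ≈ 0.14 M.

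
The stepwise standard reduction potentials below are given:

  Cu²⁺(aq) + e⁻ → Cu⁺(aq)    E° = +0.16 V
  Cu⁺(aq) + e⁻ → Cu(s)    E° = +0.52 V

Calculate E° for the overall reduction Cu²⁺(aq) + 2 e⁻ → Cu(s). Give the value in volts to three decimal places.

Adding the free-energy changes (−nFE°) of the two steps gives −n₃FE°₃ = −n₁FE°₁ − n₂FE°₂.
E°₃ = (1×+0.16 + 1×+0.52) / 2 = (+0.680) / 2 = +0.340 V.

+0.340 V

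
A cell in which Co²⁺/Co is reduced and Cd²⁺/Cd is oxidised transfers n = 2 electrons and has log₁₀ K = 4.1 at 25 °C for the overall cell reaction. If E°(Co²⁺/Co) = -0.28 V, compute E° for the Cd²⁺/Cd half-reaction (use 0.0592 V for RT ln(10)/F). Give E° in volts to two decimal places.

E°cell = (0.0592/n)·log K = (0.0592/2)(4.1) = +0.121 V.
Since Co²⁺/Co is the cathode and Cd²⁺/Cd the anode, E°cell = E°(Co²⁺/Co) − E°(Cd²⁺/Cd).
So E°(Cd²⁺/Cd) = E°(Co²⁺/Co) − E°cell = (-0.28) − (+0.121) = -0.40 V.

-0.40 V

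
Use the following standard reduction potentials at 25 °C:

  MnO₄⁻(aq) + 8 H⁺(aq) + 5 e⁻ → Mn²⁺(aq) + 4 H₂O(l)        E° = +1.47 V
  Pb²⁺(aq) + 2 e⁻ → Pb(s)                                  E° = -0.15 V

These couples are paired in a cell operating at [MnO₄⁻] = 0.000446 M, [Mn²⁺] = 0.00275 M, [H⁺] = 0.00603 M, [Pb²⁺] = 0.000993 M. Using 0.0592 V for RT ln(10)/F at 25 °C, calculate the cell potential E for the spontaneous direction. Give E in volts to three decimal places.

MnO₄⁻/Mn²⁺ is the cathode (higher E°), Pb²⁺/Pb the anode: E°cell = +1.47 − (-0.15) = +1.62 V, n = 10.
Overall: 2 MnO₄⁻(aq) + 16 H⁺(aq) + 5 Pb(s) → 2 Mn²⁺(aq) + 8 H₂O(l) + 5 Pb²⁺(aq)
Q = [Mn²⁺]^2·[Pb²⁺]^5 / ([MnO₄⁻]^2·[H⁺]^16); log Q = 22.080.
E = E° − (0.0592/n) log Q = +1.62 − (0.0592/10)(22.080) = +1.489 V.

+1.489 V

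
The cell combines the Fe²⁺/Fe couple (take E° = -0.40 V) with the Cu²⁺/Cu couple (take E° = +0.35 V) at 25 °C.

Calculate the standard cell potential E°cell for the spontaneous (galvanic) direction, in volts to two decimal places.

+0.75 V

The Cu²⁺/Cu couple has the higher reduction potential, so it is the cathode; Fe²⁺/Fe is oxidised at the anode.
E°cell = E°(cathode) − E°(anode) = (+0.35) − (-0.40) = +0.75 V.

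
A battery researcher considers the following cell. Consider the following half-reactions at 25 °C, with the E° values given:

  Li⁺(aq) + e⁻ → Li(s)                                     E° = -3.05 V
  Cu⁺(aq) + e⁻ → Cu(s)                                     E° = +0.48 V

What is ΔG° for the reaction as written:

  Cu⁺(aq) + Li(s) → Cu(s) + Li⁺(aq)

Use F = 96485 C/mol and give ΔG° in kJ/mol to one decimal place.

As written, Cu⁺/Cu is reduced (cathode) and Li⁺/Li is oxidised (anode), so E°cell = (+0.48) − (-3.05) = +3.53 V.
Balancing electrons gives n = 1.
ΔG° = −nFE° = −(1)(96485)(+3.53) = -340,592 J = -340.6 kJ/mol.

-340.6 kJ/mol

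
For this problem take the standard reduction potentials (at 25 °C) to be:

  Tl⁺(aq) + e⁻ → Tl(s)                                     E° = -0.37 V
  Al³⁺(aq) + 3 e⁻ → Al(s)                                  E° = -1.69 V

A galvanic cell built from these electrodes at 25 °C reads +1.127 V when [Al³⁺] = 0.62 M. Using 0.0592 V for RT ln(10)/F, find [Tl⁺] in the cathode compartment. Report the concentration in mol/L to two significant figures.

0.00047 M

Tl⁺/Tl is the cathode, Al³⁺/Al the anode: E°cell = +1.32 V, n = 3.
Overall reaction: 3 Tl⁺(aq) + Al(s) → 3 Tl(s) + Al³⁺(aq); Q = [Al³⁺]^1/[Tl⁺]^3.
From E = E° − (0.0592/n) log Q: log Q = (E° − E)·n/0.0592 = (+1.32 − (+1.127))·3/0.0592 = 9.7804.
So 3·log[Tl⁺] = 1·log(0.62) − log Q = -0.2076 − (9.7804) = -9.9880; log[Tl⁺] = -9.9880 / 3 = -3.3293; [Tl⁺] = 10^(-3.3293) ≈ 0.00047 M.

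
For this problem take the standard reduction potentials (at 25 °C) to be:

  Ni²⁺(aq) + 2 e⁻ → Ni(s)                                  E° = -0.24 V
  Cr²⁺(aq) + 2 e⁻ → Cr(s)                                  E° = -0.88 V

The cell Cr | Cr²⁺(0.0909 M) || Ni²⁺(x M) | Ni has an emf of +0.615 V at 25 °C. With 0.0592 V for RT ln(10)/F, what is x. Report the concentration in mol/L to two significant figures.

0.013 M

Ni²⁺/Ni is the cathode, Cr²⁺/Cr the anode: E°cell = +0.64 V, n = 2.
Overall reaction: Ni²⁺(aq) + Cr(s) → Ni(s) + Cr²⁺(aq); Q = [Cr²⁺]^1/[Ni²⁺]^1.
From E = E° − (0.0592/n) log Q: log Q = (E° − E)·n/0.0592 = (+0.64 − (+0.615))·2/0.0592 = 0.8446.
So 1·log[Ni²⁺] = 1·log(0.0909) − log Q = -1.0414 − (0.8446) = -1.8860; [Ni²⁺] = 10^(-1.8860) ≈ 0.013 M.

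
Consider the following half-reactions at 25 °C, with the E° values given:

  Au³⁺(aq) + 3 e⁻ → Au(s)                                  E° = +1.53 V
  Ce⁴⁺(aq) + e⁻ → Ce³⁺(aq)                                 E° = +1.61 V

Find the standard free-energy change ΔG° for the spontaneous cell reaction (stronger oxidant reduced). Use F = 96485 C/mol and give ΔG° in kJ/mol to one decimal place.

-23.2 kJ/mol

Ce⁴⁺/Ce³⁺ (E° = +1.61 V) is the cathode; Au³⁺/Au (E° = +1.53 V) is the anode, so E°cell = +0.08 V.
Balancing electrons gives n = 3 (lcm of 1 and 3).
ΔG° = −nFE° = −(3)(96485)(+0.08) = -23,156 J = -23.2 kJ/mol.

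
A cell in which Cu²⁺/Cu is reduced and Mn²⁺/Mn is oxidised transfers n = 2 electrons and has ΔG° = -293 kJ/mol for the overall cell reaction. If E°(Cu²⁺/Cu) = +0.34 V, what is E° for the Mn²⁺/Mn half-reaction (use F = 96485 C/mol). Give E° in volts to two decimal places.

E°cell = −ΔG°/(nF) = −(-293×10³)/((2)(96485)) = +1.518 V.
Since Cu²⁺/Cu is the cathode and Mn²⁺/Mn the anode, E°cell = E°(Cu²⁺/Cu) − E°(Mn²⁺/Mn).
So E°(Mn²⁺/Mn) = E°(Cu²⁺/Cu) − E°cell = (+0.34) − (+1.518) = -1.18 V.

-1.18 V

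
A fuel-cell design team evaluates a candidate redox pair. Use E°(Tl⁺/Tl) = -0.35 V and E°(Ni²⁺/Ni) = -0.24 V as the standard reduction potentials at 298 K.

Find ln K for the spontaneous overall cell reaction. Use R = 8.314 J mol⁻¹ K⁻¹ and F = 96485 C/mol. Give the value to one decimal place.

8.6

Cathode: Ni²⁺/Ni; anode: Tl⁺/Tl. E°cell = (-0.24) − (-0.35) = +0.11 V, with n = 2.
ΔG° = −nFE° = −RT ln K, so ln K = nFE°/(RT) = (2)(96485)(+0.11) / ((8.314)(298)) = 8.568.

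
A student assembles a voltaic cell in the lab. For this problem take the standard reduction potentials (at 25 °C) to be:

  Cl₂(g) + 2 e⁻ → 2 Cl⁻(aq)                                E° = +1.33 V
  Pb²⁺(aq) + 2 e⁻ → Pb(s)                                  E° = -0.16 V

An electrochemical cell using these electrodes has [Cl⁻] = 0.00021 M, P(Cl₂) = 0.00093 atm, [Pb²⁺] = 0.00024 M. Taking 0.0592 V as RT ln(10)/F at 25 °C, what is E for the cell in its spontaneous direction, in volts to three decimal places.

Cl₂/Cl⁻ is the cathode (higher E°), Pb²⁺/Pb the anode: E°cell = +1.33 − (-0.16) = +1.49 V, n = 2.
Overall: Cl₂(g) + Pb(s) → 2 Cl⁻(aq) + Pb²⁺(aq)
Q = [Cl⁻]^2·[Pb²⁺] / (P(Cl₂)); log Q = -7.944.
E = E° − (0.0592/n) log Q = +1.49 − (0.0592/2)(-7.944) = +1.725 V.

+1.725 V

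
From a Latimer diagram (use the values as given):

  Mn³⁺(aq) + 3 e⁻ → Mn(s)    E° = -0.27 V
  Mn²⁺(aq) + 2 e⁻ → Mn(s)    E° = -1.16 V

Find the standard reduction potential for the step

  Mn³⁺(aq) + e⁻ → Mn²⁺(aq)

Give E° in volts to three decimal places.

+1.510 V

Sequential free energies add, so n₃E°₃ = n₁E°₁ + n₂E°₂.
With n₃ = 3, and the known step contributing 2×(-1.16) V, the unknown satisfies 1·E° = 3×(-0.27) − 2×(-1.16) = +1.510.
E° = +1.510 / 1 = +1.510 V.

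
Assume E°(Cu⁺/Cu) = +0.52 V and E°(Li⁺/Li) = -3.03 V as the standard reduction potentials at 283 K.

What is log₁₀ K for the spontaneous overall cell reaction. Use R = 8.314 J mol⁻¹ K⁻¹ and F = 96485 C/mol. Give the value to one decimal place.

63.2

Cathode: Cu⁺/Cu; anode: Li⁺/Li. E°cell = (+0.52) − (-3.03) = +3.55 V, with n = 1.
ΔG° = −nFE° = −RT ln K, so ln K = nFE°/(RT) = (1)(96485)(+3.55) / ((8.314)(283)) = 145.577.
log₁₀ K = 145.577 / ln 10 = 63.2.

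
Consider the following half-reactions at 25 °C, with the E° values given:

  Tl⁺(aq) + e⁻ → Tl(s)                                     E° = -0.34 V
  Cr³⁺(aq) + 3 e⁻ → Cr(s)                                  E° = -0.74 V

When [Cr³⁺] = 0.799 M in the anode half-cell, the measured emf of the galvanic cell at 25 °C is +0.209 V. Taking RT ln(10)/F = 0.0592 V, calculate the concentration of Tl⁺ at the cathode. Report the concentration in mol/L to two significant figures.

0.00055 M

Tl⁺/Tl is the cathode, Cr³⁺/Cr the anode: E°cell = +0.40 V, n = 3.
Overall reaction: 3 Tl⁺(aq) + Cr(s) → 3 Tl(s) + Cr³⁺(aq); Q = [Cr³⁺]^1/[Tl⁺]^3.
From E = E° − (0.0592/n) log Q: log Q = (E° − E)·n/0.0592 = (+0.40 − (+0.209))·3/0.0592 = 9.6791.
So 3·log[Tl⁺] = 1·log(0.799) − log Q = -0.0975 − (9.6791) = -9.7766; log[Tl⁺] = -9.7766 / 3 = -3.2589; [Tl⁺] = 10^(-3.2589) ≈ 0.00055 M.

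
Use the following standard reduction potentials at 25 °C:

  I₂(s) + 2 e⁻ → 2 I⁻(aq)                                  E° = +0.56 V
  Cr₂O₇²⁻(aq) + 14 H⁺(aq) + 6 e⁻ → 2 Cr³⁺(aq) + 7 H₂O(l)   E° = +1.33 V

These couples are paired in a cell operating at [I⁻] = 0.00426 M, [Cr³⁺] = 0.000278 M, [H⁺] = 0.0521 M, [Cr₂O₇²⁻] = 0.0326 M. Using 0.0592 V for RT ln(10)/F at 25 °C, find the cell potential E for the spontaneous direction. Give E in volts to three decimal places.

Cr₂O₇²⁻/Cr³⁺ is the cathode (higher E°), I₂/I⁻ the anode: E°cell = +1.33 − (+0.56) = +0.77 V, n = 6.
Overall: Cr₂O₇²⁻(aq) + 14 H⁺(aq) + 6 I⁻(aq) → 2 Cr³⁺(aq) + 7 H₂O(l) + 3 I₂(s)
Q = [Cr³⁺]^2 / ([Cr₂O₇²⁻]·[H⁺]^14·[I⁻]^6); log Q = 26.563.
E = E° − (0.0592/n) log Q = +0.77 − (0.0592/6)(26.563) = +0.508 V.

+0.508 V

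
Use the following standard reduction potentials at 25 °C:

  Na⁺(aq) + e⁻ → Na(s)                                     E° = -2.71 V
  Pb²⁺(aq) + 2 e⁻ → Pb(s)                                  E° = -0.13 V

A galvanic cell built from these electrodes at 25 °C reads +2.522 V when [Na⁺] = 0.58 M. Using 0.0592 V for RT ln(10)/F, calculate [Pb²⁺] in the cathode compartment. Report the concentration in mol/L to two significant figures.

Pb²⁺/Pb is the cathode, Na⁺/Na the anode: E°cell = +2.58 V, n = 2.
Overall reaction: Pb²⁺(aq) + 2 Na(s) → Pb(s) + 2 Na⁺(aq); Q = [Na⁺]^2/[Pb²⁺]^1.
From E = E° − (0.0592/n) log Q: log Q = (E° − E)·n/0.0592 = (+2.58 − (+2.522))·2/0.0592 = 1.9595.
So 1·log[Pb²⁺] = 2·log(0.58) − log Q = -0.4731 − (1.9595) = -2.4326; [Pb²⁺] = 10^(-2.4326) ≈ 0.0037 M.

0.0037 M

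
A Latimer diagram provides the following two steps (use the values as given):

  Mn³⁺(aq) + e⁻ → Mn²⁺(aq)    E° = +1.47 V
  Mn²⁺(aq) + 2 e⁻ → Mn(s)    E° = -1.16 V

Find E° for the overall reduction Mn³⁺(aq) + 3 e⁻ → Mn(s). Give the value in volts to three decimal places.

Since ΔG° = −nFE° is additive over sequential reductions, n₃E°₃ = n₁E°₁ + n₂E°₂.
E°₃ = (1×+1.47 + 2×-1.16) / 3 = (-0.850) / 3 = -0.283 V.

-0.283 V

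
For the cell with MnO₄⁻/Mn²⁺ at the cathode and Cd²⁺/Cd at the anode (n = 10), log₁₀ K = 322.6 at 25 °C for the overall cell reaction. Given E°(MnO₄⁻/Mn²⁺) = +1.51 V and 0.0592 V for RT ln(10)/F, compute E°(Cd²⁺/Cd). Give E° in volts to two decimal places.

-0.40 V

E°cell = (0.0592/n)·log K = (0.0592/10)(322.6) = +1.910 V.
Since MnO₄⁻/Mn²⁺ is the cathode and Cd²⁺/Cd the anode, E°cell = E°(MnO₄⁻/Mn²⁺) − E°(Cd²⁺/Cd).
So E°(Cd²⁺/Cd) = E°(MnO₄⁻/Mn²⁺) − E°cell = (+1.51) − (+1.910) = -0.40 V.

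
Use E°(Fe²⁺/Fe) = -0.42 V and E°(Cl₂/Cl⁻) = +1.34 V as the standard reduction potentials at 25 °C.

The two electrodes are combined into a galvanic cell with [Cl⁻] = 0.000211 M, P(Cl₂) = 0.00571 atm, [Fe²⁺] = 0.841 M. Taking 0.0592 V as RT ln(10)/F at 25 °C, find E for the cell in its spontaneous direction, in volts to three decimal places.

Cl₂/Cl⁻ is the cathode (higher E°), Fe²⁺/Fe the anode: E°cell = +1.34 − (-0.42) = +1.76 V, n = 2.
Overall: Cl₂(g) + Fe(s) → 2 Cl⁻(aq) + Fe²⁺(aq)
Q = [Cl⁻]^2·[Fe²⁺] / (P(Cl₂)); log Q = -5.183.
E = E° − (0.0592/n) log Q = +1.76 − (0.0592/2)(-5.183) = +1.913 V.

+1.913 V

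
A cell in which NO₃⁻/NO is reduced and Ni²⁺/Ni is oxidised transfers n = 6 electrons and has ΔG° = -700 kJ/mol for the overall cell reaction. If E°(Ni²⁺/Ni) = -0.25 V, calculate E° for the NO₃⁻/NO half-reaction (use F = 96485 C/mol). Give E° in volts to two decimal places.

E°cell = −ΔG°/(nF) = −(-700×10³)/((6)(96485)) = +1.209 V.
Since NO₃⁻/NO is the cathode and Ni²⁺/Ni the anode, E°cell = E°(NO₃⁻/NO) − E°(Ni²⁺/Ni).
So E°(NO₃⁻/NO) = E°cell + E°(Ni²⁺/Ni) = +1.209 + (-0.25) = +0.96 V.

+0.96 V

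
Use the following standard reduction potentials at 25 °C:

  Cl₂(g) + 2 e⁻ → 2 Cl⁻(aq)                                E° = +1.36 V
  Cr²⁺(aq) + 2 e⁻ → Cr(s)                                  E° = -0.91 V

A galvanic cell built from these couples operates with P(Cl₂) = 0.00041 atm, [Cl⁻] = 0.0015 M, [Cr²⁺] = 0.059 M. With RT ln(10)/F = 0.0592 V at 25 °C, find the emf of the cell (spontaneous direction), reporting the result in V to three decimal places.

+2.373 V

Cl₂/Cl⁻ is the cathode (higher E°), Cr²⁺/Cr the anode: E°cell = +1.36 − (-0.91) = +2.27 V, n = 2.
Overall: Cl₂(g) + Cr(s) → 2 Cl⁻(aq) + Cr²⁺(aq)
Q = [Cl⁻]^2·[Cr²⁺] / (P(Cl₂)); log Q = -3.490.
E = E° − (0.0592/n) log Q = +2.27 − (0.0592/2)(-3.490) = +2.373 V.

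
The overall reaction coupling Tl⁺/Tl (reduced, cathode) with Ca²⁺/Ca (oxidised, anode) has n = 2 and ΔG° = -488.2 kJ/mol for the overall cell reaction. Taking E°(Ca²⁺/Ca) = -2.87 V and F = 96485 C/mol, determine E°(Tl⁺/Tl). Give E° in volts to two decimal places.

E°cell = −ΔG°/(nF) = −(-488.2×10³)/((2)(96485)) = +2.530 V.
Since Tl⁺/Tl is the cathode and Ca²⁺/Ca the anode, E°cell = E°(Tl⁺/Tl) − E°(Ca²⁺/Ca).
So E°(Tl⁺/Tl) = E°cell + E°(Ca²⁺/Ca) = +2.530 + (-2.87) = -0.34 V.

-0.34 V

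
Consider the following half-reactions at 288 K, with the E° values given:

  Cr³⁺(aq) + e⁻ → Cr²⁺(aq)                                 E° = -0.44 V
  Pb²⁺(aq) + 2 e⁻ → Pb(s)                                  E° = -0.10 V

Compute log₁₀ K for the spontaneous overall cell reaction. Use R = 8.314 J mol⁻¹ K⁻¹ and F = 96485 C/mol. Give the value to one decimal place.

Cathode: Pb²⁺/Pb; anode: Cr³⁺/Cr²⁺. E°cell = (-0.10) − (-0.44) = +0.34 V, with n = 2.
ΔG° = −nFE° = −RT ln K, so ln K = nFE°/(RT) = (2)(96485)(+0.34) / ((8.314)(288)) = 27.401.
log₁₀ K = 27.401 / ln 10 = 11.9.

11.9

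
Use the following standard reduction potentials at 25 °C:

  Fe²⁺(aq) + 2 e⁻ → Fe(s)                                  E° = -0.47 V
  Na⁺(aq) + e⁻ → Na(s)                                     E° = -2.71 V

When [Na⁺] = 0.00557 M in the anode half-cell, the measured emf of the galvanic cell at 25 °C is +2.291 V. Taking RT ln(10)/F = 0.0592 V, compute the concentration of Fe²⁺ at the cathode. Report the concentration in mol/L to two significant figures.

Fe²⁺/Fe is the cathode, Na⁺/Na the anode: E°cell = +2.24 V, n = 2.
Overall reaction: Fe²⁺(aq) + 2 Na(s) → Fe(s) + 2 Na⁺(aq); Q = [Na⁺]^2/[Fe²⁺]^1.
From E = E° − (0.0592/n) log Q: log Q = (E° − E)·n/0.0592 = (+2.24 − (+2.291))·2/0.0592 = -1.7230.
So 1·log[Fe²⁺] = 2·log(0.00557) − log Q = -4.5083 − (-1.7230) = -2.7853; [Fe²⁺] = 10^(-2.7853) ≈ 0.0016 M.

0.0016 M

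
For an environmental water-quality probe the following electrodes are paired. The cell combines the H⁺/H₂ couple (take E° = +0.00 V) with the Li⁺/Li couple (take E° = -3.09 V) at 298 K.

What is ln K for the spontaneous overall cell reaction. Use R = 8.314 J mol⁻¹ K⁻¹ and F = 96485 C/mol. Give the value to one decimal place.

Cathode: H⁺/H₂; anode: Li⁺/Li. E°cell = (+0.00) − (-3.09) = +3.09 V, with n = 2.
ΔG° = −nFE° = −RT ln K, so ln K = nFE°/(RT) = (2)(96485)(+3.09) / ((8.314)(298)) = 240.670.

240.7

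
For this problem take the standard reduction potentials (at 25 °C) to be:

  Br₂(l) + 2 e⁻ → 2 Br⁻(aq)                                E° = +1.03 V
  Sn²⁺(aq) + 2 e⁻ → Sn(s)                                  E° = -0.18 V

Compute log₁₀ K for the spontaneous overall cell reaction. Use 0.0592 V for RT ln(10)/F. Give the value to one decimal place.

Cathode: Br₂/Br⁻; anode: Sn²⁺/Sn. E°cell = +1.21 V, n = 2.
log K = nE°cell / 0.0592 = (2)(+1.21) / 0.0592 = 40.9.

40.9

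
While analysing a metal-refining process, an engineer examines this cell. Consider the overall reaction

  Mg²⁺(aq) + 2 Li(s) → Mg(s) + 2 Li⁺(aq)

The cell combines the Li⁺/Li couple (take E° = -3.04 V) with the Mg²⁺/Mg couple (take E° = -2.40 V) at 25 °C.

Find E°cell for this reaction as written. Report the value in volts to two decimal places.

The Mg²⁺/Mg couple has the higher reduction potential, so it is the cathode; Li⁺/Li is oxidised at the anode.
E°cell = E°(cathode) − E°(anode) = (-2.40) − (-3.04) = +0.64 V.

+0.64 V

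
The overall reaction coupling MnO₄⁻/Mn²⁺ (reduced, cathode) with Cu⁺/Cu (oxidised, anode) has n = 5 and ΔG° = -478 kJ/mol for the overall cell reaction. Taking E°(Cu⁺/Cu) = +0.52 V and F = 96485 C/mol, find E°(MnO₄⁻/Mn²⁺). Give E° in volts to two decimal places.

E°cell = −ΔG°/(nF) = −(-478×10³)/((5)(96485)) = +0.991 V.
Since MnO₄⁻/Mn²⁺ is the cathode and Cu⁺/Cu the anode, E°cell = E°(MnO₄⁻/Mn²⁺) − E°(Cu⁺/Cu).
So E°(MnO₄⁻/Mn²⁺) = E°cell + E°(Cu⁺/Cu) = +0.991 + (+0.52) = +1.51 V.

+1.51 V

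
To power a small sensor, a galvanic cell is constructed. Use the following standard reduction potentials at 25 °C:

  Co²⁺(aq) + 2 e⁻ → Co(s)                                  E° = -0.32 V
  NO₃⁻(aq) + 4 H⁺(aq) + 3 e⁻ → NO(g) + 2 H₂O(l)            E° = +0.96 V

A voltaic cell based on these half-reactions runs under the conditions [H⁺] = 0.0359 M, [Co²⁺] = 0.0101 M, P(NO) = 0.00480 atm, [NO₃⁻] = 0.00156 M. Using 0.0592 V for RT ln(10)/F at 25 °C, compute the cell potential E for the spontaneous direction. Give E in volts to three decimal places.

+1.215 V

NO₃⁻/NO is the cathode (higher E°), Co²⁺/Co the anode: E°cell = +0.96 − (-0.32) = +1.28 V, n = 6.
Overall: 2 NO₃⁻(aq) + 8 H⁺(aq) + 3 Co(s) → 2 NO(g) + 4 H₂O(l) + 3 Co²⁺(aq)
Q = P(NO)^2·[Co²⁺]^3 / ([NO₃⁻]^2·[H⁺]^8); log Q = 6.548.
E = E° − (0.0592/n) log Q = +1.28 − (0.0592/6)(6.548) = +1.215 V.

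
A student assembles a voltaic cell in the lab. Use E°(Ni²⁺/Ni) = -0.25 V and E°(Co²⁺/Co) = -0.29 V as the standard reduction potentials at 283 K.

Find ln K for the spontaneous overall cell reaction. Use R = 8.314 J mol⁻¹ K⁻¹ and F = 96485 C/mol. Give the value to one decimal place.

Cathode: Ni²⁺/Ni; anode: Co²⁺/Co. E°cell = (-0.25) − (-0.29) = +0.04 V, with n = 2.
ΔG° = −nFE° = −RT ln K, so ln K = nFE°/(RT) = (2)(96485)(+0.04) / ((8.314)(283)) = 3.281.

3.3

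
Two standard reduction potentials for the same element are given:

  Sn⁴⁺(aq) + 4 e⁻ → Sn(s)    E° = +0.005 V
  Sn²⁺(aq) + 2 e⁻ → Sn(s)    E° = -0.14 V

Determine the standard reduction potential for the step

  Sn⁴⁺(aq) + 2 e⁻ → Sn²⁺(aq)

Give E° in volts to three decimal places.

+0.150 V

Sequential free energies add, so n₃E°₃ = n₁E°₁ + n₂E°₂.
With n₃ = 4, and the known step contributing 2×(-0.14) V, the unknown satisfies 2·E° = 4×(+0.005) − 2×(-0.14) = +0.300.
E° = +0.300 / 2 = +0.150 V.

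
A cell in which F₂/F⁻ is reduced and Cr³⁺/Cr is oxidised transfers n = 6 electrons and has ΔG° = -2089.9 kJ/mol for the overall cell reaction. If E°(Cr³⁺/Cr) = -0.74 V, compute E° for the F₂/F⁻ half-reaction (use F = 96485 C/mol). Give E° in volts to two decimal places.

+2.87 V

E°cell = −ΔG°/(nF) = −(-2089.9×10³)/((6)(96485)) = +3.610 V.
Since F₂/F⁻ is the cathode and Cr³⁺/Cr the anode, E°cell = E°(F₂/F⁻) − E°(Cr³⁺/Cr).
So E°(F₂/F⁻) = E°cell + E°(Cr³⁺/Cr) = +3.610 + (-0.74) = +2.87 V.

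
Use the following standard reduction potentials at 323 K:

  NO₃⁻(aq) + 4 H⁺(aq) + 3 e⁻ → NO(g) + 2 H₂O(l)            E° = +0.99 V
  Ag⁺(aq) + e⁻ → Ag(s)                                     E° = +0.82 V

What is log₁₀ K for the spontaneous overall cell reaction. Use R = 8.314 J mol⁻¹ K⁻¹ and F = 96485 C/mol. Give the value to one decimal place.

Cathode: NO₃⁻/NO; anode: Ag⁺/Ag. E°cell = (+0.99) − (+0.82) = +0.17 V, with n = 3.
ΔG° = −nFE° = −RT ln K, so ln K = nFE°/(RT) = (3)(96485)(+0.17) / ((8.314)(323)) = 18.324.
log₁₀ K = 18.324 / ln 10 = 8.0.

8.0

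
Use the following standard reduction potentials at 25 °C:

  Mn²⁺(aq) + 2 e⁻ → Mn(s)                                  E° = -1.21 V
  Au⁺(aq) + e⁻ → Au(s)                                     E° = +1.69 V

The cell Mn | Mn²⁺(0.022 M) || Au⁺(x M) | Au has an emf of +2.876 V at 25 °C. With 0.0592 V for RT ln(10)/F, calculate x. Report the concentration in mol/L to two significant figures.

Au⁺/Au is the cathode, Mn²⁺/Mn the anode: E°cell = +2.90 V, n = 2.
Overall reaction: 2 Au⁺(aq) + Mn(s) → 2 Au(s) + Mn²⁺(aq); Q = [Mn²⁺]^1/[Au⁺]^2.
From E = E° − (0.0592/n) log Q: log Q = (E° − E)·n/0.0592 = (+2.90 − (+2.876))·2/0.0592 = 0.8108.
So 2·log[Au⁺] = 1·log(0.022) − log Q = -1.6576 − (0.8108) = -2.4684; log[Au⁺] = -2.4684 / 2 = -1.2342; [Au⁺] = 10^(-1.2342) ≈ 0.058 M.

0.058 M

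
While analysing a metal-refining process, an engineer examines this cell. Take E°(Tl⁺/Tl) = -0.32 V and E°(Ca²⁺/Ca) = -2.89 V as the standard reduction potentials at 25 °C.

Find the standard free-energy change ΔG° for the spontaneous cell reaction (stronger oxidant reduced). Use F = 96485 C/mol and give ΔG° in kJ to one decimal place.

-495.9 kJ

Tl⁺/Tl (E° = -0.32 V) is the cathode; Ca²⁺/Ca (E° = -2.89 V) is the anode, so E°cell = +2.57 V.
Balancing electrons gives n = 2 (lcm of 1 and 2).
ΔG° = −nFE° = −(2)(96485)(+2.57) = -495,933 J = -495.9 kJ.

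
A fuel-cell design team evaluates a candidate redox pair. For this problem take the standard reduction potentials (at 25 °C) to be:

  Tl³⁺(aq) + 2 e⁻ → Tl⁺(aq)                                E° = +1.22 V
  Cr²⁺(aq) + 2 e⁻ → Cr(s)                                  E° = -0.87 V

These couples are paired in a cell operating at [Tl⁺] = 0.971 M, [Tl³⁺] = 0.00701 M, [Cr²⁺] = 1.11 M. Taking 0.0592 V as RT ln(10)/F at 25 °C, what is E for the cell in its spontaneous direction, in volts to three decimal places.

Tl³⁺/Tl⁺ is the cathode (higher E°), Cr²⁺/Cr the anode: E°cell = +1.22 − (-0.87) = +2.09 V, n = 2.
Overall: Tl³⁺(aq) + Cr(s) → Tl⁺(aq) + Cr²⁺(aq)
Q = [Tl⁺]·[Cr²⁺] / ([Tl³⁺]); log Q = 2.187.
E = E° − (0.0592/n) log Q = +2.09 − (0.0592/2)(2.187) = +2.025 V.

+2.025 V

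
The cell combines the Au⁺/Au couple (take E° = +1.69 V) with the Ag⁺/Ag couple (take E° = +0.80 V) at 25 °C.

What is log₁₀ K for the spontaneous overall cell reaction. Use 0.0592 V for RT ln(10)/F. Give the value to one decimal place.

Cathode: Au⁺/Au; anode: Ag⁺/Ag. E°cell = +0.89 V, n = 1.
log K = nE°cell / 0.0592 = (1)(+0.89) / 0.0592 = 15.0.

15.0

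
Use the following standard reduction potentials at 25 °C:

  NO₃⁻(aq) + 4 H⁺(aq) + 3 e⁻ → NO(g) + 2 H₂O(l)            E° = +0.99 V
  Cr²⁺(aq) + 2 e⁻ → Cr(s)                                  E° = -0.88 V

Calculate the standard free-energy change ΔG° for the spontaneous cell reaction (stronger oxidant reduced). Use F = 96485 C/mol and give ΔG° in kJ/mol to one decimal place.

NO₃⁻/NO (E° = +0.99 V) is the cathode; Cr²⁺/Cr (E° = -0.88 V) is the anode, so E°cell = +1.87 V.
Balancing electrons gives n = 6 (lcm of 3 and 2).
ΔG° = −nFE° = −(6)(96485)(+1.87) = -1,082,562 J = -1082.6 kJ/mol.

-1082.6 kJ/mol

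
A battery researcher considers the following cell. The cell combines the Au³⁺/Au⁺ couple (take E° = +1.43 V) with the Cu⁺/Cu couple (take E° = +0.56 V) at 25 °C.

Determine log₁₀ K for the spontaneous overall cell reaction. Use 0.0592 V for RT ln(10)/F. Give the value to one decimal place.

29.4

Cathode: Au³⁺/Au⁺; anode: Cu⁺/Cu. E°cell = +0.87 V, n = 2.
log K = nE°cell / 0.0592 = (2)(+0.87) / 0.0592 = 29.4.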